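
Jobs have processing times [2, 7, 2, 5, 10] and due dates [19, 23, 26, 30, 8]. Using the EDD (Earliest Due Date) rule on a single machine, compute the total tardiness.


Sort by due date (EDD order): [(10, 8), (2, 19), (7, 23), (2, 26), (5, 30)]
Compute completion times and tardiness:
  Job 1: p=10, d=8, C=10, tardiness=max(0,10-8)=2
  Job 2: p=2, d=19, C=12, tardiness=max(0,12-19)=0
  Job 3: p=7, d=23, C=19, tardiness=max(0,19-23)=0
  Job 4: p=2, d=26, C=21, tardiness=max(0,21-26)=0
  Job 5: p=5, d=30, C=26, tardiness=max(0,26-30)=0
Total tardiness = 2

2


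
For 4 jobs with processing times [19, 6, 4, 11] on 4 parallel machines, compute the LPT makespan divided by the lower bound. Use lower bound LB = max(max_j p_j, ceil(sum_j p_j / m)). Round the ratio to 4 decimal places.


LPT order: [19, 11, 6, 4]
Machine loads after assignment: [19, 11, 6, 4]
LPT makespan = 19
Lower bound = max(max_job, ceil(total/4)) = max(19, 10) = 19
Ratio = 19 / 19 = 1.0

1.0


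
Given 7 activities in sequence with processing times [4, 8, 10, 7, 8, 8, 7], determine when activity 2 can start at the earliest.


Activity 2 starts after activities 1 through 1 complete.
Predecessor durations: [4]
ES = 4 = 4

4


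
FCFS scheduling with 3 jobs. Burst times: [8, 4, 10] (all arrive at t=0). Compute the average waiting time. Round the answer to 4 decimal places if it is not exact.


FCFS order (as given): [8, 4, 10]
Waiting times:
  Job 1: wait = 0
  Job 2: wait = 8
  Job 3: wait = 12
Sum of waiting times = 20
Average waiting time = 20/3 = 6.6667

6.6667


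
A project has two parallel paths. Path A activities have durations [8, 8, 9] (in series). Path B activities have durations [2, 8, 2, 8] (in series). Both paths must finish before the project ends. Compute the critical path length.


Path A total = 8 + 8 + 9 = 25
Path B total = 2 + 8 + 2 + 8 = 20
Critical path = longest path = max(25, 20) = 25

25


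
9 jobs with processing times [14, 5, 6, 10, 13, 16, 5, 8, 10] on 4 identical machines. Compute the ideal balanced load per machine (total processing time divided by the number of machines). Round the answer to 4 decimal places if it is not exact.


Total processing time = 14 + 5 + 6 + 10 + 13 + 16 + 5 + 8 + 10 = 87
Number of machines = 4
Ideal balanced load = 87 / 4 = 21.75

21.75


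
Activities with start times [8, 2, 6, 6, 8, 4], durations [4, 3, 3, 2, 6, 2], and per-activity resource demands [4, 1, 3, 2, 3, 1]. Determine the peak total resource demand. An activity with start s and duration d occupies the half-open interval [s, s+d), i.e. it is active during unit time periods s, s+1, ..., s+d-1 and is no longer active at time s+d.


Each activity i is active on [start_i, start_i + duration_i).
Compute total resource usage per time slot:
  t=0: active resources = [], total = 0
  t=1: active resources = [], total = 0
  t=2: active resources = [1], total = 1
  t=3: active resources = [1], total = 1
  t=4: active resources = [1, 1], total = 2
  t=5: active resources = [1], total = 1
  t=6: active resources = [3, 2], total = 5
  t=7: active resources = [3, 2], total = 5
  t=8: active resources = [4, 3, 3], total = 10
  t=9: active resources = [4, 3], total = 7
  t=10: active resources = [4, 3], total = 7
  t=11: active resources = [4, 3], total = 7
  t=12: active resources = [3], total = 3
  t=13: active resources = [3], total = 3
Peak resource demand = 10

10


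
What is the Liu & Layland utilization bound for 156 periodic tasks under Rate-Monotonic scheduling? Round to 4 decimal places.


Compute 2^(1/156) = 1.0044531370
Subtract 1: 1.0044531370 - 1 = 0.0044531370
Multiply by n: 156 * 0.0044531370 = 0.6946893720
Round to 4 dp: 0.6947

0.6947


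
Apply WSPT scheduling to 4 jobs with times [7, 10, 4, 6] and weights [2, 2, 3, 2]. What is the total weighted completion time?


Compute p/w ratios and sort ascending (WSPT): [(4, 3), (6, 2), (7, 2), (10, 2)]
Compute weighted completion times:
  Job (p=4,w=3): C=4, w*C=3*4=12
  Job (p=6,w=2): C=10, w*C=2*10=20
  Job (p=7,w=2): C=17, w*C=2*17=34
  Job (p=10,w=2): C=27, w*C=2*27=54
Total weighted completion time = 120

120


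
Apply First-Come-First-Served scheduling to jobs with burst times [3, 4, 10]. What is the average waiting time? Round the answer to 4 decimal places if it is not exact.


FCFS order (as given): [3, 4, 10]
Waiting times:
  Job 1: wait = 0
  Job 2: wait = 3
  Job 3: wait = 7
Sum of waiting times = 10
Average waiting time = 10/3 = 3.3333

3.3333


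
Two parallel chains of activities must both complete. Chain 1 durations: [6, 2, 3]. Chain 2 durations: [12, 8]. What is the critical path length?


Path A total = 6 + 2 + 3 = 11
Path B total = 12 + 8 = 20
Critical path = longest path = max(11, 20) = 20

20


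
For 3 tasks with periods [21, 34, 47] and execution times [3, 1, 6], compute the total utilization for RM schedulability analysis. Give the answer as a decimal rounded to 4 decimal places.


Compute individual utilizations (exact fractions):
  Task 1: C/T = 3/21 = 1/7 (approx. 0.1429)
  Task 2: C/T = 1/34 (approx. 0.0294)
  Task 3: C/T = 6/47 (approx. 0.1277)
Total utilization U = 1/7 + 1/34 + 6/47 = 3355/11186
Rounded to 4 decimal places: U = 0.2999
RM (Liu & Layland) bound for 3 tasks = 0.779763; compare with U = 3355/11186 (approx. 0.299928)
U <= bound, so schedulable by RM sufficient condition.

0.2999


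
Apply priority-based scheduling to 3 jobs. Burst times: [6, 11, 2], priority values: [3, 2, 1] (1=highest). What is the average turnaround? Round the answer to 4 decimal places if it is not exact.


Sort by priority (ascending = highest first):
Order: [(1, 2), (2, 11), (3, 6)]
Completion times:
  Priority 1, burst=2, C=2
  Priority 2, burst=11, C=13
  Priority 3, burst=6, C=19
Average turnaround = 34/3 = 11.3333

11.3333


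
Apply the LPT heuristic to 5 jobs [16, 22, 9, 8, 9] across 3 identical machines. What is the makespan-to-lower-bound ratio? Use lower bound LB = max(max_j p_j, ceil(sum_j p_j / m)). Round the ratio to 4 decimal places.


LPT order: [22, 16, 9, 9, 8]
Machine loads after assignment: [22, 24, 18]
LPT makespan = 24
Lower bound = max(max_job, ceil(total/3)) = max(22, 22) = 22
Ratio = 24 / 22 = 1.0909

1.0909


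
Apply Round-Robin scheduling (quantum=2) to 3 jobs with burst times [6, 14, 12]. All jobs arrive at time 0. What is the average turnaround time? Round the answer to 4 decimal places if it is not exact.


Time quantum = 2
Execution trace:
  J1 runs 2 units, time = 2
  J2 runs 2 units, time = 4
  J3 runs 2 units, time = 6
  J1 runs 2 units, time = 8
  J2 runs 2 units, time = 10
  J3 runs 2 units, time = 12
  J1 runs 2 units, time = 14
  J2 runs 2 units, time = 16
  J3 runs 2 units, time = 18
  J2 runs 2 units, time = 20
  J3 runs 2 units, time = 22
  J2 runs 2 units, time = 24
  J3 runs 2 units, time = 26
  J2 runs 2 units, time = 28
  J3 runs 2 units, time = 30
  J2 runs 2 units, time = 32
Finish times: [14, 32, 30]
Average turnaround = 76/3 = 25.3333

25.3333


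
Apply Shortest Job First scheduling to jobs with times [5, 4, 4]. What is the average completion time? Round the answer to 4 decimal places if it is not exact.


SJF order (ascending): [4, 4, 5]
Completion times:
  Job 1: burst=4, C=4
  Job 2: burst=4, C=8
  Job 3: burst=5, C=13
Average completion = 25/3 = 8.3333

8.3333


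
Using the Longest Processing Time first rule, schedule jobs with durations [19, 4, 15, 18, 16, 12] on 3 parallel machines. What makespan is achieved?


Sort jobs in decreasing order (LPT): [19, 18, 16, 15, 12, 4]
Assign each job to the least loaded machine:
  Machine 1: jobs [19, 4], load = 23
  Machine 2: jobs [18, 12], load = 30
  Machine 3: jobs [16, 15], load = 31
Makespan = max load = 31

31


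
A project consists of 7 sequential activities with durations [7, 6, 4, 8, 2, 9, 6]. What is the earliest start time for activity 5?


Activity 5 starts after activities 1 through 4 complete.
Predecessor durations: [7, 6, 4, 8]
ES = 7 + 6 + 4 + 8 = 25

25


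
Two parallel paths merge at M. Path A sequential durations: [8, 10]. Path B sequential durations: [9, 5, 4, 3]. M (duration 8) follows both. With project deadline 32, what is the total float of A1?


Forward pass: ES(A1) = sum of predecessors on chain A = 0
EF = ES + duration = 0 + 8 = 8
Backward pass: LF(M) = deadline = 32; LS(M) = 32 - 8 = 24
LF(A1) = LS(M) - sum(successors on chain A) = 24 - 10 = 14
LS = LF - duration = 14 - 8 = 6
Total float = LS - ES = 6 - 0 = 6

6


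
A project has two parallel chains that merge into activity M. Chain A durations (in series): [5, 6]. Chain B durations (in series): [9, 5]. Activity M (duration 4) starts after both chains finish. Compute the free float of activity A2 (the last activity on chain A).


ES(A2) = sum of predecessors on chain A = 5
EF(A2) = ES + duration = 5 + 6 = 11
Successor of A2 is M. ES(M) = max(sum(A), sum(B)) = max(11, 14) = 14
Free float = ES(successor) - EF(current) = 14 - 11 = 3

3


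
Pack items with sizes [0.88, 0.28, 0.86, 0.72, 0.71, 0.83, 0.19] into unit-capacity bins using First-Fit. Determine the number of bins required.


Place items sequentially using First-Fit:
  Item 0.88 -> new Bin 1
  Item 0.28 -> new Bin 2
  Item 0.86 -> new Bin 3
  Item 0.72 -> Bin 2 (now 1.0)
  Item 0.71 -> new Bin 4
  Item 0.83 -> new Bin 5
  Item 0.19 -> Bin 4 (now 0.9)
Total bins used = 5

5


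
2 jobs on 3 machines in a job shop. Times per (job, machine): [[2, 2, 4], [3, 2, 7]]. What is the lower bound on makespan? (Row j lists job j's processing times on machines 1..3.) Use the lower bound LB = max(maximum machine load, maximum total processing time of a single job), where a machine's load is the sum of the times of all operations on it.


Machine loads:
  Machine 1: 2 + 3 = 5
  Machine 2: 2 + 2 = 4
  Machine 3: 4 + 7 = 11
Max machine load = 11
Job totals:
  Job 1: 8
  Job 2: 12
Max job total = 12
Lower bound = max(11, 12) = 12

12


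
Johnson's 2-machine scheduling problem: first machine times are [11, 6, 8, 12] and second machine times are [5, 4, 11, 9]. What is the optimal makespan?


Apply Johnson's rule:
  Group 1 (a <= b): [(3, 8, 11)]
  Group 2 (a > b): [(4, 12, 9), (1, 11, 5), (2, 6, 4)]
Optimal job order: [3, 4, 1, 2]
Schedule:
  Job 3: M1 done at 8, M2 done at 19
  Job 4: M1 done at 20, M2 done at 29
  Job 1: M1 done at 31, M2 done at 36
  Job 2: M1 done at 37, M2 done at 41
Makespan = 41

41


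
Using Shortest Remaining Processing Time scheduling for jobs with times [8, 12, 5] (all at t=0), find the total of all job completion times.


Since all jobs arrive at t=0, SRPT equals SPT ordering.
SPT order: [5, 8, 12]
Completion times:
  Job 1: p=5, C=5
  Job 2: p=8, C=13
  Job 3: p=12, C=25
Total completion time = 5 + 13 + 25 = 43

43


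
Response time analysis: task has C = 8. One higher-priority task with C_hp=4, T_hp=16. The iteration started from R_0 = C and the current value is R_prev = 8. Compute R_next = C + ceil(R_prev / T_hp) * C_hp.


R_next = C + ceil(R_prev / T_hp) * C_hp
ceil(8 / 16) = ceil(0.5) = 1
Interference = 1 * 4 = 4
R_next = 8 + 4 = 12

12


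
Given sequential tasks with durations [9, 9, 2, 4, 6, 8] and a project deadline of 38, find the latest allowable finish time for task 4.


LF(activity 4) = deadline - sum of successor durations
Successors: activities 5 through 6 with durations [6, 8]
Sum of successor durations = 14
LF = 38 - 14 = 24

24


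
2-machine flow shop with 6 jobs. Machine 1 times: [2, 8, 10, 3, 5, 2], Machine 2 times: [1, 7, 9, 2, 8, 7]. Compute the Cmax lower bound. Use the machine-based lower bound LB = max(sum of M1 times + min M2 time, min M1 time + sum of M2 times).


LB1 = sum(M1 times) + min(M2 times) = 30 + 1 = 31
LB2 = min(M1 times) + sum(M2 times) = 2 + 34 = 36
Lower bound = max(LB1, LB2) = max(31, 36) = 36

36


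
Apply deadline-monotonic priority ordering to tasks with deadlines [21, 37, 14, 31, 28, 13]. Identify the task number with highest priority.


Sort tasks by relative deadline (ascending):
  Task 6: deadline = 13
  Task 3: deadline = 14
  Task 1: deadline = 21
  Task 5: deadline = 28
  Task 4: deadline = 31
  Task 2: deadline = 37
Priority order (highest first): [6, 3, 1, 5, 4, 2]
Highest priority task = 6

6


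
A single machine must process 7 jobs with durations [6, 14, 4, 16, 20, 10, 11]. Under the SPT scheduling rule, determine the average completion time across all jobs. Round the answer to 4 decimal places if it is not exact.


Sort jobs by processing time (SPT order): [4, 6, 10, 11, 14, 16, 20]
Compute completion times sequentially:
  Job 1: processing = 4, completes at 4
  Job 2: processing = 6, completes at 10
  Job 3: processing = 10, completes at 20
  Job 4: processing = 11, completes at 31
  Job 5: processing = 14, completes at 45
  Job 6: processing = 16, completes at 61
  Job 7: processing = 20, completes at 81
Sum of completion times = 252
Average completion time = 252/7 = 36.0

36.0


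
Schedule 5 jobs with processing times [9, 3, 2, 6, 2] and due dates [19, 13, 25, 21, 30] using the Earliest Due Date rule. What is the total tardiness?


Sort by due date (EDD order): [(3, 13), (9, 19), (6, 21), (2, 25), (2, 30)]
Compute completion times and tardiness:
  Job 1: p=3, d=13, C=3, tardiness=max(0,3-13)=0
  Job 2: p=9, d=19, C=12, tardiness=max(0,12-19)=0
  Job 3: p=6, d=21, C=18, tardiness=max(0,18-21)=0
  Job 4: p=2, d=25, C=20, tardiness=max(0,20-25)=0
  Job 5: p=2, d=30, C=22, tardiness=max(0,22-30)=0
Total tardiness = 0

0


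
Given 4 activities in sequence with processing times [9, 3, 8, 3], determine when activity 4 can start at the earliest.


Activity 4 starts after activities 1 through 3 complete.
Predecessor durations: [9, 3, 8]
ES = 9 + 3 + 8 = 20

20


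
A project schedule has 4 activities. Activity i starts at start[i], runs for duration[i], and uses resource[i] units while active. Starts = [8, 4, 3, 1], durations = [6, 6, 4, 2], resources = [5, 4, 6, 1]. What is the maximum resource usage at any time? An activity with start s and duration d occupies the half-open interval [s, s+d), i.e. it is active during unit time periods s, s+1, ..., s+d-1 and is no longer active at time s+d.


Each activity i is active on [start_i, start_i + duration_i).
Compute total resource usage per time slot:
  t=0: active resources = [], total = 0
  t=1: active resources = [1], total = 1
  t=2: active resources = [1], total = 1
  t=3: active resources = [6], total = 6
  t=4: active resources = [4, 6], total = 10
  t=5: active resources = [4, 6], total = 10
  t=6: active resources = [4, 6], total = 10
  t=7: active resources = [4], total = 4
  t=8: active resources = [5, 4], total = 9
  t=9: active resources = [5, 4], total = 9
  t=10: active resources = [5], total = 5
  t=11: active resources = [5], total = 5
  t=12: active resources = [5], total = 5
  t=13: active resources = [5], total = 5
Peak resource demand = 10

10


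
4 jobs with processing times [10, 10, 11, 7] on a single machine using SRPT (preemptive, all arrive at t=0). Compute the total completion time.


Since all jobs arrive at t=0, SRPT equals SPT ordering.
SPT order: [7, 10, 10, 11]
Completion times:
  Job 1: p=7, C=7
  Job 2: p=10, C=17
  Job 3: p=10, C=27
  Job 4: p=11, C=38
Total completion time = 7 + 17 + 27 + 38 = 89

89


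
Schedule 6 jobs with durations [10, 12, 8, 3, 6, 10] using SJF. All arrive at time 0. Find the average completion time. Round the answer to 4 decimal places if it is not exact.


SJF order (ascending): [3, 6, 8, 10, 10, 12]
Completion times:
  Job 1: burst=3, C=3
  Job 2: burst=6, C=9
  Job 3: burst=8, C=17
  Job 4: burst=10, C=27
  Job 5: burst=10, C=37
  Job 6: burst=12, C=49
Average completion = 142/6 = 23.6667

23.6667


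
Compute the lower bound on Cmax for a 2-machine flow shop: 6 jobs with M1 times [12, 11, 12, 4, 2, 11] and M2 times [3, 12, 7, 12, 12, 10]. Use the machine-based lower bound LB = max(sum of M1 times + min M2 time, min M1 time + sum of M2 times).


LB1 = sum(M1 times) + min(M2 times) = 52 + 3 = 55
LB2 = min(M1 times) + sum(M2 times) = 2 + 56 = 58
Lower bound = max(LB1, LB2) = max(55, 58) = 58

58


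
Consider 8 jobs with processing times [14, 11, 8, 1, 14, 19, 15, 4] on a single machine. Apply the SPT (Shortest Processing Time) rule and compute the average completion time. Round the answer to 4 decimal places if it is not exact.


Sort jobs by processing time (SPT order): [1, 4, 8, 11, 14, 14, 15, 19]
Compute completion times sequentially:
  Job 1: processing = 1, completes at 1
  Job 2: processing = 4, completes at 5
  Job 3: processing = 8, completes at 13
  Job 4: processing = 11, completes at 24
  Job 5: processing = 14, completes at 38
  Job 6: processing = 14, completes at 52
  Job 7: processing = 15, completes at 67
  Job 8: processing = 19, completes at 86
Sum of completion times = 286
Average completion time = 286/8 = 35.75

35.75


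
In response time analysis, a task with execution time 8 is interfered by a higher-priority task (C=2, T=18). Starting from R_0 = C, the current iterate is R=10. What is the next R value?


R_next = C + ceil(R_prev / T_hp) * C_hp
ceil(10 / 18) = ceil(0.5556) = 1
Interference = 1 * 2 = 2
R_next = 8 + 2 = 10
R_next = R_prev, so the iteration has converged (response time = 10).

10


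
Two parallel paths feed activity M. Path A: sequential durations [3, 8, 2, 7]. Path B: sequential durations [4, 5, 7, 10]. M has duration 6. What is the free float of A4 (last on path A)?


ES(A4) = sum of predecessors on chain A = 13
EF(A4) = ES + duration = 13 + 7 = 20
Successor of A4 is M. ES(M) = max(sum(A), sum(B)) = max(20, 26) = 26
Free float = ES(successor) - EF(current) = 26 - 20 = 6

6


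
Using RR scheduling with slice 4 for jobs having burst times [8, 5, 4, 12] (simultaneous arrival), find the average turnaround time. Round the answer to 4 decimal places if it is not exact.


Time quantum = 4
Execution trace:
  J1 runs 4 units, time = 4
  J2 runs 4 units, time = 8
  J3 runs 4 units, time = 12
  J4 runs 4 units, time = 16
  J1 runs 4 units, time = 20
  J2 runs 1 units, time = 21
  J4 runs 4 units, time = 25
  J4 runs 4 units, time = 29
Finish times: [20, 21, 12, 29]
Average turnaround = 82/4 = 20.5

20.5


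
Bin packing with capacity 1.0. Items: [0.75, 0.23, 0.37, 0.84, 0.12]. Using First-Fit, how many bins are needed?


Place items sequentially using First-Fit:
  Item 0.75 -> new Bin 1
  Item 0.23 -> Bin 1 (now 0.98)
  Item 0.37 -> new Bin 2
  Item 0.84 -> new Bin 3
  Item 0.12 -> Bin 2 (now 0.49)
Total bins used = 3

3


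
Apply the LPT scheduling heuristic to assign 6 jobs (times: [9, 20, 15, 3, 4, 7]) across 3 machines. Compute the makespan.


Sort jobs in decreasing order (LPT): [20, 15, 9, 7, 4, 3]
Assign each job to the least loaded machine:
  Machine 1: jobs [20], load = 20
  Machine 2: jobs [15, 4], load = 19
  Machine 3: jobs [9, 7, 3], load = 19
Makespan = max load = 20

20


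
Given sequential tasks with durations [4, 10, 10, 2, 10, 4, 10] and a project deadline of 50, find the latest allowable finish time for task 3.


LF(activity 3) = deadline - sum of successor durations
Successors: activities 4 through 7 with durations [2, 10, 4, 10]
Sum of successor durations = 26
LF = 50 - 26 = 24

24


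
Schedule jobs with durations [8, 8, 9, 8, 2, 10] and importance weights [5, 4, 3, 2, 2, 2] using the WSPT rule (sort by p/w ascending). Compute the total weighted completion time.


Compute p/w ratios and sort ascending (WSPT): [(2, 2), (8, 5), (8, 4), (9, 3), (8, 2), (10, 2)]
Compute weighted completion times:
  Job (p=2,w=2): C=2, w*C=2*2=4
  Job (p=8,w=5): C=10, w*C=5*10=50
  Job (p=8,w=4): C=18, w*C=4*18=72
  Job (p=9,w=3): C=27, w*C=3*27=81
  Job (p=8,w=2): C=35, w*C=2*35=70
  Job (p=10,w=2): C=45, w*C=2*45=90
Total weighted completion time = 367

367


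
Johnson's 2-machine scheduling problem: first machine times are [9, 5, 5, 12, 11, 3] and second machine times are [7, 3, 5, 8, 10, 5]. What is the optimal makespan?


Apply Johnson's rule:
  Group 1 (a <= b): [(6, 3, 5), (3, 5, 5)]
  Group 2 (a > b): [(5, 11, 10), (4, 12, 8), (1, 9, 7), (2, 5, 3)]
Optimal job order: [6, 3, 5, 4, 1, 2]
Schedule:
  Job 6: M1 done at 3, M2 done at 8
  Job 3: M1 done at 8, M2 done at 13
  Job 5: M1 done at 19, M2 done at 29
  Job 4: M1 done at 31, M2 done at 39
  Job 1: M1 done at 40, M2 done at 47
  Job 2: M1 done at 45, M2 done at 50
Makespan = 50

50


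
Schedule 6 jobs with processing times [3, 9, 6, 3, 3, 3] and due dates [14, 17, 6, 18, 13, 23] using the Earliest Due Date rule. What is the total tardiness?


Sort by due date (EDD order): [(6, 6), (3, 13), (3, 14), (9, 17), (3, 18), (3, 23)]
Compute completion times and tardiness:
  Job 1: p=6, d=6, C=6, tardiness=max(0,6-6)=0
  Job 2: p=3, d=13, C=9, tardiness=max(0,9-13)=0
  Job 3: p=3, d=14, C=12, tardiness=max(0,12-14)=0
  Job 4: p=9, d=17, C=21, tardiness=max(0,21-17)=4
  Job 5: p=3, d=18, C=24, tardiness=max(0,24-18)=6
  Job 6: p=3, d=23, C=27, tardiness=max(0,27-23)=4
Total tardiness = 14

14


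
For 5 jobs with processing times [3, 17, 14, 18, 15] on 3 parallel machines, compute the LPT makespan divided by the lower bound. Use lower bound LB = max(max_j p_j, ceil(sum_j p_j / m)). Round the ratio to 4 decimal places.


LPT order: [18, 17, 15, 14, 3]
Machine loads after assignment: [18, 20, 29]
LPT makespan = 29
Lower bound = max(max_job, ceil(total/3)) = max(18, 23) = 23
Ratio = 29 / 23 = 1.2609

1.2609


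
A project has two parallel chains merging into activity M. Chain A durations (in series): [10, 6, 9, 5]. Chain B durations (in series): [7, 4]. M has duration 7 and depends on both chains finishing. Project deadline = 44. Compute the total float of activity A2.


Forward pass: ES(A2) = sum of predecessors on chain A = 10
EF = ES + duration = 10 + 6 = 16
Backward pass: LF(M) = deadline = 44; LS(M) = 44 - 7 = 37
LF(A2) = LS(M) - sum(successors on chain A) = 37 - 14 = 23
LS = LF - duration = 23 - 6 = 17
Total float = LS - ES = 17 - 10 = 7

7


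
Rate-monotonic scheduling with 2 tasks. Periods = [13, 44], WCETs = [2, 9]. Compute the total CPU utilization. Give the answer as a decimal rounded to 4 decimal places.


Compute individual utilizations (exact fractions):
  Task 1: C/T = 2/13 (approx. 0.1538)
  Task 2: C/T = 9/44 (approx. 0.2045)
Total utilization U = 2/13 + 9/44 = 205/572
Rounded to 4 decimal places: U = 0.3584
RM (Liu & Layland) bound for 2 tasks = 0.828427; compare with U = 205/572 (approx. 0.358392)
U <= bound, so schedulable by RM sufficient condition.

0.3584


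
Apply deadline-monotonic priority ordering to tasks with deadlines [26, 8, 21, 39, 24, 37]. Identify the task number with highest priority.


Sort tasks by relative deadline (ascending):
  Task 2: deadline = 8
  Task 3: deadline = 21
  Task 5: deadline = 24
  Task 1: deadline = 26
  Task 6: deadline = 37
  Task 4: deadline = 39
Priority order (highest first): [2, 3, 5, 1, 6, 4]
Highest priority task = 2

2


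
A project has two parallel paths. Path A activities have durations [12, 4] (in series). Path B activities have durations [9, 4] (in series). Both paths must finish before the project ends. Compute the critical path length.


Path A total = 12 + 4 = 16
Path B total = 9 + 4 = 13
Critical path = longest path = max(16, 13) = 16

16


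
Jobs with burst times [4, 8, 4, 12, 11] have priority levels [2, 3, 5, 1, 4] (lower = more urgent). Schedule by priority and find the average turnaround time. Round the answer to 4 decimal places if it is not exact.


Sort by priority (ascending = highest first):
Order: [(1, 12), (2, 4), (3, 8), (4, 11), (5, 4)]
Completion times:
  Priority 1, burst=12, C=12
  Priority 2, burst=4, C=16
  Priority 3, burst=8, C=24
  Priority 4, burst=11, C=35
  Priority 5, burst=4, C=39
Average turnaround = 126/5 = 25.2

25.2


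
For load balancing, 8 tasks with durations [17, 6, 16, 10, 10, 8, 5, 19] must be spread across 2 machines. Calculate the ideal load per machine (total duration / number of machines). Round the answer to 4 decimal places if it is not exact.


Total processing time = 17 + 6 + 16 + 10 + 10 + 8 + 5 + 19 = 91
Number of machines = 2
Ideal balanced load = 91 / 2 = 45.5

45.5


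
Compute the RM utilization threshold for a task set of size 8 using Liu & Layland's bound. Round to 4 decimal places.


Compute 2^(1/8) = 1.0905077327
Subtract 1: 1.0905077327 - 1 = 0.0905077327
Multiply by n: 8 * 0.0905077327 = 0.7240618616
Round to 4 dp: 0.7241

0.7241


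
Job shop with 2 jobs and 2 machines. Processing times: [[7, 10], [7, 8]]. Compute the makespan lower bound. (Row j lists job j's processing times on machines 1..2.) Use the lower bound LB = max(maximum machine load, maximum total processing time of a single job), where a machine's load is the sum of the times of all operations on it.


Machine loads:
  Machine 1: 7 + 7 = 14
  Machine 2: 10 + 8 = 18
Max machine load = 18
Job totals:
  Job 1: 17
  Job 2: 15
Max job total = 17
Lower bound = max(18, 17) = 18

18


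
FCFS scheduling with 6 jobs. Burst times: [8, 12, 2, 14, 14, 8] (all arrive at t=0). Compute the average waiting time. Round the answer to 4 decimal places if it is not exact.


FCFS order (as given): [8, 12, 2, 14, 14, 8]
Waiting times:
  Job 1: wait = 0
  Job 2: wait = 8
  Job 3: wait = 20
  Job 4: wait = 22
  Job 5: wait = 36
  Job 6: wait = 50
Sum of waiting times = 136
Average waiting time = 136/6 = 22.6667

22.6667


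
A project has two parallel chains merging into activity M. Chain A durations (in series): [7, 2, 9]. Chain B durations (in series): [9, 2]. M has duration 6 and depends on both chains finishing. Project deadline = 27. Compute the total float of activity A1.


Forward pass: ES(A1) = sum of predecessors on chain A = 0
EF = ES + duration = 0 + 7 = 7
Backward pass: LF(M) = deadline = 27; LS(M) = 27 - 6 = 21
LF(A1) = LS(M) - sum(successors on chain A) = 21 - 11 = 10
LS = LF - duration = 10 - 7 = 3
Total float = LS - ES = 3 - 0 = 3

3


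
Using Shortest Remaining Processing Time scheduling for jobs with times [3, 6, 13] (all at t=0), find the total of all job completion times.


Since all jobs arrive at t=0, SRPT equals SPT ordering.
SPT order: [3, 6, 13]
Completion times:
  Job 1: p=3, C=3
  Job 2: p=6, C=9
  Job 3: p=13, C=22
Total completion time = 3 + 9 + 22 = 34

34


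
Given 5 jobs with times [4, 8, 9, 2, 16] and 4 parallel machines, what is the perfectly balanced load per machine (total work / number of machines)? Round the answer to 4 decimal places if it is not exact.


Total processing time = 4 + 8 + 9 + 2 + 16 = 39
Number of machines = 4
Ideal balanced load = 39 / 4 = 9.75

9.75


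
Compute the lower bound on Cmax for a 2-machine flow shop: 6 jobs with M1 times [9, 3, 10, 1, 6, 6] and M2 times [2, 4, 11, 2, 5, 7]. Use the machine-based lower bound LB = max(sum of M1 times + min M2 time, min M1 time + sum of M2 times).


LB1 = sum(M1 times) + min(M2 times) = 35 + 2 = 37
LB2 = min(M1 times) + sum(M2 times) = 1 + 31 = 32
Lower bound = max(LB1, LB2) = max(37, 32) = 37

37


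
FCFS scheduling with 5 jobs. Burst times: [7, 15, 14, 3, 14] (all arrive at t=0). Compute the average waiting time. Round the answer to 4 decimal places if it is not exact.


FCFS order (as given): [7, 15, 14, 3, 14]
Waiting times:
  Job 1: wait = 0
  Job 2: wait = 7
  Job 3: wait = 22
  Job 4: wait = 36
  Job 5: wait = 39
Sum of waiting times = 104
Average waiting time = 104/5 = 20.8

20.8


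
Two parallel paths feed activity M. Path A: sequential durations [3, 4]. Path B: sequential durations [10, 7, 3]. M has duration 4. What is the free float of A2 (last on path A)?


ES(A2) = sum of predecessors on chain A = 3
EF(A2) = ES + duration = 3 + 4 = 7
Successor of A2 is M. ES(M) = max(sum(A), sum(B)) = max(7, 20) = 20
Free float = ES(successor) - EF(current) = 20 - 7 = 13

13


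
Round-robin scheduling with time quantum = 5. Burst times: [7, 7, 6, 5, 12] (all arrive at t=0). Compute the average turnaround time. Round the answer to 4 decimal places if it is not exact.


Time quantum = 5
Execution trace:
  J1 runs 5 units, time = 5
  J2 runs 5 units, time = 10
  J3 runs 5 units, time = 15
  J4 runs 5 units, time = 20
  J5 runs 5 units, time = 25
  J1 runs 2 units, time = 27
  J2 runs 2 units, time = 29
  J3 runs 1 units, time = 30
  J5 runs 5 units, time = 35
  J5 runs 2 units, time = 37
Finish times: [27, 29, 30, 20, 37]
Average turnaround = 143/5 = 28.6

28.6


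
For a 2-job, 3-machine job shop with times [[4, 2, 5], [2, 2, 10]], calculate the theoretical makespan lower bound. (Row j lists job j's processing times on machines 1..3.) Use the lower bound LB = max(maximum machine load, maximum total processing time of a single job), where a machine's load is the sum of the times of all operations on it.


Machine loads:
  Machine 1: 4 + 2 = 6
  Machine 2: 2 + 2 = 4
  Machine 3: 5 + 10 = 15
Max machine load = 15
Job totals:
  Job 1: 11
  Job 2: 14
Max job total = 14
Lower bound = max(15, 14) = 15

15


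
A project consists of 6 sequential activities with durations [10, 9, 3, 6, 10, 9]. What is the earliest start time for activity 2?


Activity 2 starts after activities 1 through 1 complete.
Predecessor durations: [10]
ES = 10 = 10

10


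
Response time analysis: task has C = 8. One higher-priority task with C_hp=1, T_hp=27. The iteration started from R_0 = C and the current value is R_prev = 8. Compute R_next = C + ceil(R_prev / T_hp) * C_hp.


R_next = C + ceil(R_prev / T_hp) * C_hp
ceil(8 / 27) = ceil(0.2963) = 1
Interference = 1 * 1 = 1
R_next = 8 + 1 = 9

9


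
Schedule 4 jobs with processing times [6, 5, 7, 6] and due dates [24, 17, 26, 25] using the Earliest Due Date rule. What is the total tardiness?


Sort by due date (EDD order): [(5, 17), (6, 24), (6, 25), (7, 26)]
Compute completion times and tardiness:
  Job 1: p=5, d=17, C=5, tardiness=max(0,5-17)=0
  Job 2: p=6, d=24, C=11, tardiness=max(0,11-24)=0
  Job 3: p=6, d=25, C=17, tardiness=max(0,17-25)=0
  Job 4: p=7, d=26, C=24, tardiness=max(0,24-26)=0
Total tardiness = 0

0


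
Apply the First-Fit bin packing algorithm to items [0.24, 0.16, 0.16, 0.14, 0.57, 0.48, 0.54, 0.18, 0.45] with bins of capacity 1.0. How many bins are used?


Place items sequentially using First-Fit:
  Item 0.24 -> new Bin 1
  Item 0.16 -> Bin 1 (now 0.4)
  Item 0.16 -> Bin 1 (now 0.56)
  Item 0.14 -> Bin 1 (now 0.7)
  Item 0.57 -> new Bin 2
  Item 0.48 -> new Bin 3
  Item 0.54 -> new Bin 4
  Item 0.18 -> Bin 1 (now 0.88)
  Item 0.45 -> Bin 3 (now 0.93)
Total bins used = 4

4


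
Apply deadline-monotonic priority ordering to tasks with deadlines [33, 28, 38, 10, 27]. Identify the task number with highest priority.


Sort tasks by relative deadline (ascending):
  Task 4: deadline = 10
  Task 5: deadline = 27
  Task 2: deadline = 28
  Task 1: deadline = 33
  Task 3: deadline = 38
Priority order (highest first): [4, 5, 2, 1, 3]
Highest priority task = 4

4


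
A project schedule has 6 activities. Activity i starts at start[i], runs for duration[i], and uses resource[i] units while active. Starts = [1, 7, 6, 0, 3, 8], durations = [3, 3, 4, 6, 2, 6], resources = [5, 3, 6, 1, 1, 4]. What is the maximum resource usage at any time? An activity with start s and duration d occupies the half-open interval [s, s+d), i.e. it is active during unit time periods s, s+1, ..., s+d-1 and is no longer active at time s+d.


Each activity i is active on [start_i, start_i + duration_i).
Compute total resource usage per time slot:
  t=0: active resources = [1], total = 1
  t=1: active resources = [5, 1], total = 6
  t=2: active resources = [5, 1], total = 6
  t=3: active resources = [5, 1, 1], total = 7
  t=4: active resources = [1, 1], total = 2
  t=5: active resources = [1], total = 1
  t=6: active resources = [6], total = 6
  t=7: active resources = [3, 6], total = 9
  t=8: active resources = [3, 6, 4], total = 13
  t=9: active resources = [3, 6, 4], total = 13
  t=10: active resources = [4], total = 4
  t=11: active resources = [4], total = 4
  t=12: active resources = [4], total = 4
  t=13: active resources = [4], total = 4
Peak resource demand = 13

13


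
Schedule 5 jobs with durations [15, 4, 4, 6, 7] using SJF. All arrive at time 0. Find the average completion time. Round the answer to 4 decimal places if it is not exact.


SJF order (ascending): [4, 4, 6, 7, 15]
Completion times:
  Job 1: burst=4, C=4
  Job 2: burst=4, C=8
  Job 3: burst=6, C=14
  Job 4: burst=7, C=21
  Job 5: burst=15, C=36
Average completion = 83/5 = 16.6

16.6


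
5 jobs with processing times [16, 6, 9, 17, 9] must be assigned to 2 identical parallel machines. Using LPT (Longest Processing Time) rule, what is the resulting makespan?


Sort jobs in decreasing order (LPT): [17, 16, 9, 9, 6]
Assign each job to the least loaded machine:
  Machine 1: jobs [17, 9], load = 26
  Machine 2: jobs [16, 9, 6], load = 31
Makespan = max load = 31

31


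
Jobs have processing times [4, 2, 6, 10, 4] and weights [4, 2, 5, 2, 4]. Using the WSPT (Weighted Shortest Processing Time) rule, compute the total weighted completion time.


Compute p/w ratios and sort ascending (WSPT): [(4, 4), (2, 2), (4, 4), (6, 5), (10, 2)]
Compute weighted completion times:
  Job (p=4,w=4): C=4, w*C=4*4=16
  Job (p=2,w=2): C=6, w*C=2*6=12
  Job (p=4,w=4): C=10, w*C=4*10=40
  Job (p=6,w=5): C=16, w*C=5*16=80
  Job (p=10,w=2): C=26, w*C=2*26=52
Total weighted completion time = 200

200


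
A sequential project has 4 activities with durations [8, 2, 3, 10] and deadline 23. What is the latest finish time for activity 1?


LF(activity 1) = deadline - sum of successor durations
Successors: activities 2 through 4 with durations [2, 3, 10]
Sum of successor durations = 15
LF = 23 - 15 = 8

8


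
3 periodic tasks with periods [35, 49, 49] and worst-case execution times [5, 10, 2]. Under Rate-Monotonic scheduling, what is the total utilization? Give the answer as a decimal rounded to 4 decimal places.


Compute individual utilizations (exact fractions):
  Task 1: C/T = 5/35 = 1/7 (approx. 0.1429)
  Task 2: C/T = 10/49 (approx. 0.2041)
  Task 3: C/T = 2/49 (approx. 0.0408)
Total utilization U = 1/7 + 10/49 + 2/49 = 19/49
Rounded to 4 decimal places: U = 0.3878
RM (Liu & Layland) bound for 3 tasks = 0.779763; compare with U = 19/49 (approx. 0.387755)
U <= bound, so schedulable by RM sufficient condition.

0.3878


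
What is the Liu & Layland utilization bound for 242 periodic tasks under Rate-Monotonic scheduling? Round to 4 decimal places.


Compute 2^(1/242) = 1.0028683504
Subtract 1: 1.0028683504 - 1 = 0.0028683504
Multiply by n: 242 * 0.0028683504 = 0.6941407968
Round to 4 dp: 0.6941

0.6941


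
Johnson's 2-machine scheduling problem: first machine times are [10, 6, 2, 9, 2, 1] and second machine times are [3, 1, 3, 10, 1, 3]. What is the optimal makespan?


Apply Johnson's rule:
  Group 1 (a <= b): [(6, 1, 3), (3, 2, 3), (4, 9, 10)]
  Group 2 (a > b): [(1, 10, 3), (2, 6, 1), (5, 2, 1)]
Optimal job order: [6, 3, 4, 1, 2, 5]
Schedule:
  Job 6: M1 done at 1, M2 done at 4
  Job 3: M1 done at 3, M2 done at 7
  Job 4: M1 done at 12, M2 done at 22
  Job 1: M1 done at 22, M2 done at 25
  Job 2: M1 done at 28, M2 done at 29
  Job 5: M1 done at 30, M2 done at 31
Makespan = 31

31


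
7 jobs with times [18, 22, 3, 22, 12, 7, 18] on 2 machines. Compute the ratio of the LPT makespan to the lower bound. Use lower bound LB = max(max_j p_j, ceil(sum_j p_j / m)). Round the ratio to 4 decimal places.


LPT order: [22, 22, 18, 18, 12, 7, 3]
Machine loads after assignment: [52, 50]
LPT makespan = 52
Lower bound = max(max_job, ceil(total/2)) = max(22, 51) = 51
Ratio = 52 / 51 = 1.0196

1.0196


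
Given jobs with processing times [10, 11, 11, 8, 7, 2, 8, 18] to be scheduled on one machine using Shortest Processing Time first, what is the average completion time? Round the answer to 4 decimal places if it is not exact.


Sort jobs by processing time (SPT order): [2, 7, 8, 8, 10, 11, 11, 18]
Compute completion times sequentially:
  Job 1: processing = 2, completes at 2
  Job 2: processing = 7, completes at 9
  Job 3: processing = 8, completes at 17
  Job 4: processing = 8, completes at 25
  Job 5: processing = 10, completes at 35
  Job 6: processing = 11, completes at 46
  Job 7: processing = 11, completes at 57
  Job 8: processing = 18, completes at 75
Sum of completion times = 266
Average completion time = 266/8 = 33.25

33.25


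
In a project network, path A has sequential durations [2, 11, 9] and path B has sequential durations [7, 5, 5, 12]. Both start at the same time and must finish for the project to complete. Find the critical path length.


Path A total = 2 + 11 + 9 = 22
Path B total = 7 + 5 + 5 + 12 = 29
Critical path = longest path = max(22, 29) = 29

29


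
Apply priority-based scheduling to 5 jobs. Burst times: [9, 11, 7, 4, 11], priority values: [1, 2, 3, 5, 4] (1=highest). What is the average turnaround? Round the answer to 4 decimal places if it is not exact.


Sort by priority (ascending = highest first):
Order: [(1, 9), (2, 11), (3, 7), (4, 11), (5, 4)]
Completion times:
  Priority 1, burst=9, C=9
  Priority 2, burst=11, C=20
  Priority 3, burst=7, C=27
  Priority 4, burst=11, C=38
  Priority 5, burst=4, C=42
Average turnaround = 136/5 = 27.2

27.2


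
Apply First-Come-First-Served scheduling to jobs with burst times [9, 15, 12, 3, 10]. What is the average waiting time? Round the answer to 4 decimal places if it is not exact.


FCFS order (as given): [9, 15, 12, 3, 10]
Waiting times:
  Job 1: wait = 0
  Job 2: wait = 9
  Job 3: wait = 24
  Job 4: wait = 36
  Job 5: wait = 39
Sum of waiting times = 108
Average waiting time = 108/5 = 21.6

21.6


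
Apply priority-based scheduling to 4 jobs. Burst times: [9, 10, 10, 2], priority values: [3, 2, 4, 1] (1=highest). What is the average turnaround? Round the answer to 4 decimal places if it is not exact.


Sort by priority (ascending = highest first):
Order: [(1, 2), (2, 10), (3, 9), (4, 10)]
Completion times:
  Priority 1, burst=2, C=2
  Priority 2, burst=10, C=12
  Priority 3, burst=9, C=21
  Priority 4, burst=10, C=31
Average turnaround = 66/4 = 16.5

16.5


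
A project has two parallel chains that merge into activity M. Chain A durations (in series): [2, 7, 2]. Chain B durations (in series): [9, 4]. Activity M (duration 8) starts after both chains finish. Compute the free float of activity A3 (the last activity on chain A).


ES(A3) = sum of predecessors on chain A = 9
EF(A3) = ES + duration = 9 + 2 = 11
Successor of A3 is M. ES(M) = max(sum(A), sum(B)) = max(11, 13) = 13
Free float = ES(successor) - EF(current) = 13 - 11 = 2

2


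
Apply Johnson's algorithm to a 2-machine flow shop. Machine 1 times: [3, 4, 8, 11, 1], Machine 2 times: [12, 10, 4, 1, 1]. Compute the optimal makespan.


Apply Johnson's rule:
  Group 1 (a <= b): [(5, 1, 1), (1, 3, 12), (2, 4, 10)]
  Group 2 (a > b): [(3, 8, 4), (4, 11, 1)]
Optimal job order: [5, 1, 2, 3, 4]
Schedule:
  Job 5: M1 done at 1, M2 done at 2
  Job 1: M1 done at 4, M2 done at 16
  Job 2: M1 done at 8, M2 done at 26
  Job 3: M1 done at 16, M2 done at 30
  Job 4: M1 done at 27, M2 done at 31
Makespan = 31

31


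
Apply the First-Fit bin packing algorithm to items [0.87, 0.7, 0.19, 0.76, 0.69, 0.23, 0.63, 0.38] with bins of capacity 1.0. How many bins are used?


Place items sequentially using First-Fit:
  Item 0.87 -> new Bin 1
  Item 0.7 -> new Bin 2
  Item 0.19 -> Bin 2 (now 0.89)
  Item 0.76 -> new Bin 3
  Item 0.69 -> new Bin 4
  Item 0.23 -> Bin 3 (now 0.99)
  Item 0.63 -> new Bin 5
  Item 0.38 -> new Bin 6
Total bins used = 6

6


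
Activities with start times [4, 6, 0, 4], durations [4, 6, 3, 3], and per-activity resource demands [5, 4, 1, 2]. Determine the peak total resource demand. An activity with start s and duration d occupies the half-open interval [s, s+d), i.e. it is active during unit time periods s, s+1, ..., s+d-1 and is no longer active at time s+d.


Each activity i is active on [start_i, start_i + duration_i).
Compute total resource usage per time slot:
  t=0: active resources = [1], total = 1
  t=1: active resources = [1], total = 1
  t=2: active resources = [1], total = 1
  t=3: active resources = [], total = 0
  t=4: active resources = [5, 2], total = 7
  t=5: active resources = [5, 2], total = 7
  t=6: active resources = [5, 4, 2], total = 11
  t=7: active resources = [5, 4], total = 9
  t=8: active resources = [4], total = 4
  t=9: active resources = [4], total = 4
  t=10: active resources = [4], total = 4
  t=11: active resources = [4], total = 4
Peak resource demand = 11

11
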